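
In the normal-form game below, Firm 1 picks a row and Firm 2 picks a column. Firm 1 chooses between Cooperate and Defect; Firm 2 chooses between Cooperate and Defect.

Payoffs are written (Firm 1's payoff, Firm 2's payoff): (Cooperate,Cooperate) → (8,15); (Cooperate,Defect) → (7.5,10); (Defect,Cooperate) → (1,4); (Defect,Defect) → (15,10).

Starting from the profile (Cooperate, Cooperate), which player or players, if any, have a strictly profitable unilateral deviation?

Neither

Firm 1 at (Cooperate, Cooperate) earns 8; deviating to Defect yields 1 — not better.
Firm 2 earns 15; deviating to Defect yields 10 — not better.
Neither player can strictly improve; the profile is a Nash equilibrium.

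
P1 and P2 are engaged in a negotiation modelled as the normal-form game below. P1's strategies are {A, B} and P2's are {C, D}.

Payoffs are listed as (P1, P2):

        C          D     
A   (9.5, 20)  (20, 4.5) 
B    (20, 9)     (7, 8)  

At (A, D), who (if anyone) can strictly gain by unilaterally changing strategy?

P2

P1 at (A, D) earns 20; deviating to B yields 7 — not better.
P2 earns 4.5; deviating to C yields 20 — a strict improvement.
Only P2 has a strictly profitable deviation.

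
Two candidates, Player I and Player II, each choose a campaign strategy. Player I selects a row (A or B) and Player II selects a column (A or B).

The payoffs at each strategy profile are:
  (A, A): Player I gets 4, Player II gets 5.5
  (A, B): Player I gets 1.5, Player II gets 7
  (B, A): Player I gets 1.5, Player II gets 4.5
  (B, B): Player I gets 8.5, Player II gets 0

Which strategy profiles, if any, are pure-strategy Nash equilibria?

(A, A): Player II prefers B (7 > 5.5) — not an equilibrium.
(A, B): Player I prefers B (8.5 > 1.5) — not an equilibrium.
(B, A): Player I prefers A (4 > 1.5) — not an equilibrium.
(B, B): Player II prefers A (4.5 > 0) — not an equilibrium.

none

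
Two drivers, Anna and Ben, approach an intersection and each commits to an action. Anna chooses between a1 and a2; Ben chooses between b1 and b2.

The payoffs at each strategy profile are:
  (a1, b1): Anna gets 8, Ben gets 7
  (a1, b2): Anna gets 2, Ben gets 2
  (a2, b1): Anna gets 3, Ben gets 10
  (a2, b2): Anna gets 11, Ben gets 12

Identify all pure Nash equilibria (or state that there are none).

(a1, b1): Anna gets 8 ≥ 3 from a2, and Ben gets 7 ≥ 2 from b2 — Nash equilibrium.
(a1, b2): Anna prefers a2 (11 > 2); Ben prefers b1 (7 > 2) — not an equilibrium.
(a2, b1): Anna prefers a1 (8 > 3); Ben prefers b2 (12 > 10) — not an equilibrium.
(a2, b2): Anna gets 11 ≥ 2 from a1, and Ben gets 12 ≥ 10 from b1 — Nash equilibrium.

(a1, b1) and (a2, b2)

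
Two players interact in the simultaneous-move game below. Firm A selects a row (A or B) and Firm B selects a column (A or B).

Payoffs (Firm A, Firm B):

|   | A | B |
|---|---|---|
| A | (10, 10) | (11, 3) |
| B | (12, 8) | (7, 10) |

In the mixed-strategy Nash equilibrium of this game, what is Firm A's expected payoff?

31/3

First find q, the probability Firm B plays A, from Firm A's indifference between A and B: 10q + 11(1−q) = 12q + 7(1−q), giving q = 2/3.
Since Firm A is indifferent in equilibrium, Firm A's expected payoff equals the payoff from either row against (2/3, 1/3). Using A: 10(2/3) + 11(1/3) = 31/3.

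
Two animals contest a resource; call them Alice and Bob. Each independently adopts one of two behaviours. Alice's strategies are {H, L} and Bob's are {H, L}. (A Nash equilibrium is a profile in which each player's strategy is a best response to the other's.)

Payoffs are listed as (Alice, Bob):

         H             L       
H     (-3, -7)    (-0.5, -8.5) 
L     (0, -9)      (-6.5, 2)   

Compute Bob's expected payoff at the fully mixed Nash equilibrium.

-181/25

First find p, the probability Alice plays H, from Bob's indifference between H and L: −7p − 9(1−p) = −8.5p + 2(1−p), giving p = 22/25.
Since Bob is indifferent in equilibrium, Bob's expected payoff equals the payoff from either column against (22/25, 3/25). Using H: −7(22/25) − 9(3/25) = -181/25.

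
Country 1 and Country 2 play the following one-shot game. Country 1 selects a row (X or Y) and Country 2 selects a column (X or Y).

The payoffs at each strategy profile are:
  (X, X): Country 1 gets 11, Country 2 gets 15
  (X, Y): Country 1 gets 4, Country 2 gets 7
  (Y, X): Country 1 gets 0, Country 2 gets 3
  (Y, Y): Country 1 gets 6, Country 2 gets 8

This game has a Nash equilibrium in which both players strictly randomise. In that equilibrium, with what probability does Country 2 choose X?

2/13

Let y be the probability that Country 2 plays X. In a completely mixed equilibrium, Country 1 must be indifferent between X and Y.
Country 1's expected payoff from X is 11y + 4(1−y); from Y it is 6(1−y).
Setting these equal: 7y + 4 = −6y + 6, so y = 2/13.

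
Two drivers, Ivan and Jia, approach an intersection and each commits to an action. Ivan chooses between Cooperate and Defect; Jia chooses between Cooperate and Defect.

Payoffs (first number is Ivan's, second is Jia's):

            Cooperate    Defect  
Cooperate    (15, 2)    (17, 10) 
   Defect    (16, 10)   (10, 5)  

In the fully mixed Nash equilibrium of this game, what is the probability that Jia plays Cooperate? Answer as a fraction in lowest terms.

Let y be the probability that Jia plays Cooperate. In a completely mixed equilibrium, Ivan must be indifferent between Cooperate and Defect.
Ivan's expected payoff from Cooperate is 15y + 17(1−y); from Defect it is 16y + 10(1−y).
Setting these equal: −2y + 17 = 6y + 10, so y = 7/8.

7/8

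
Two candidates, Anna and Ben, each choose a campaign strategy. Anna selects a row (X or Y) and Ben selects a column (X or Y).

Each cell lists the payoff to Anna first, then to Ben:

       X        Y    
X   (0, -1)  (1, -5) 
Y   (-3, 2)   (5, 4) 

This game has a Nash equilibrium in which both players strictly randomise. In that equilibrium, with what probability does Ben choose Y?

Let q be the probability that Ben plays X. In a completely mixed equilibrium, Anna must be indifferent between X and Y.
Anna's expected payoff from X is (1−q); from Y it is −3q + 5(1−q).
Setting these equal: −q + 1 = −8q + 5, so q = 4/7.
Therefore Ben plays Y with probability 1 − 4/7 = 3/7.

3/7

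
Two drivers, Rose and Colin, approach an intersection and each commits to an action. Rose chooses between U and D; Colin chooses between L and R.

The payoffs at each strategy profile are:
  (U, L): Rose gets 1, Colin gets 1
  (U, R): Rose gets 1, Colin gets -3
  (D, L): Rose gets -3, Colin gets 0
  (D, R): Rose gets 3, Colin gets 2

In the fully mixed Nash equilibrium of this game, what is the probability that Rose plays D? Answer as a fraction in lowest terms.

2/3

Let p be the probability that Rose plays U. In a completely mixed equilibrium, Colin must be indifferent between L and R.
Colin's expected payoff from L is p; from R it is −3p + 2(1−p).
Setting these equal: p = −5p + 2, so p = 1/3.
Therefore Rose plays D with probability 1 − 1/3 = 2/3.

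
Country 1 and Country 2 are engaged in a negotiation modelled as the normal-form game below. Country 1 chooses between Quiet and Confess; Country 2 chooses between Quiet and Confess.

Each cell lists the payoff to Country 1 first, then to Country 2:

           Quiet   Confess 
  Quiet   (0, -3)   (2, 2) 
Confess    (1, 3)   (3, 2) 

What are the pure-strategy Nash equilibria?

(Confess, Quiet)

(Quiet, Quiet): Country 1 prefers Confess (1 > 0); Country 2 prefers Confess (2 > -3) — not an equilibrium.
(Quiet, Confess): Country 1 prefers Confess (3 > 2) — not an equilibrium.
(Confess, Quiet): Country 1 gets 1 ≥ 0 from Quiet, and Country 2 gets 3 ≥ 2 from Confess — Nash equilibrium.
(Confess, Confess): Country 2 prefers Quiet (3 > 2) — not an equilibrium.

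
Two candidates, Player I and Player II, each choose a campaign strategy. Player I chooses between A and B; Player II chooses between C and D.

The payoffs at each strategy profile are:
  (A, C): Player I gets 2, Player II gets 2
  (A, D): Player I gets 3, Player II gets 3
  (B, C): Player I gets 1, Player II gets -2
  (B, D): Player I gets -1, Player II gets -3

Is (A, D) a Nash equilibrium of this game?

Yes

At (A, D), Player I earns 3; switching to B would give -1, so Player I has no profitable deviation.
Player II earns 3; switching to C would give 2, so Player II has no profitable deviation.
Neither player can gain by a unilateral deviation, so this profile is a Nash equilibrium.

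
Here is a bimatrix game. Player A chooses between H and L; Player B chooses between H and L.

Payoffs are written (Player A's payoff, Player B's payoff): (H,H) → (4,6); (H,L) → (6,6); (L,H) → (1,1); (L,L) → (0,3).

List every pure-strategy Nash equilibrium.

(H, H): Player A gets 4 ≥ 1 from L, and Player B gets 6 ≥ 6 from L — Nash equilibrium.
(H, L): Player A gets 6 ≥ 0 from L, and Player B gets 6 ≥ 6 from H — Nash equilibrium.
(L, H): Player A prefers H (4 > 1); Player B prefers L (3 > 1) — not an equilibrium.
(L, L): Player A prefers H (6 > 0) — not an equilibrium.

(H, H) and (H, L)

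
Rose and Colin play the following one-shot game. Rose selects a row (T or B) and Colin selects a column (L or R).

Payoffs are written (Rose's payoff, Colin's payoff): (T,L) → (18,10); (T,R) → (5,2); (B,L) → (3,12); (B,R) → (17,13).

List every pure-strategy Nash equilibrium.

(T, L) and (B, R)

(T, L): Rose gets 18 ≥ 3 from B, and Colin gets 10 ≥ 2 from R — Nash equilibrium.
(T, R): Rose prefers B (17 > 5); Colin prefers L (10 > 2) — not an equilibrium.
(B, L): Rose prefers T (18 > 3); Colin prefers R (13 > 12) — not an equilibrium.
(B, R): Rose gets 17 ≥ 5 from T, and Colin gets 13 ≥ 12 from L — Nash equilibrium.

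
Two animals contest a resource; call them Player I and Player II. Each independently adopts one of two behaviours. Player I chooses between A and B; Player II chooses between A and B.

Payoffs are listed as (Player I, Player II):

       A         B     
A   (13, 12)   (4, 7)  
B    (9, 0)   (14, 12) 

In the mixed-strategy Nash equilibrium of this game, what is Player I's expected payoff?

73/7

First find q, the probability Player II plays A, from Player I's indifference between A and B: 13q + 4(1−q) = 9q + 14(1−q), giving q = 5/7.
Since Player I is indifferent in equilibrium, Player I's expected payoff equals the payoff from either row against (5/7, 2/7). Using A: 13(5/7) + 4(2/7) = 73/7.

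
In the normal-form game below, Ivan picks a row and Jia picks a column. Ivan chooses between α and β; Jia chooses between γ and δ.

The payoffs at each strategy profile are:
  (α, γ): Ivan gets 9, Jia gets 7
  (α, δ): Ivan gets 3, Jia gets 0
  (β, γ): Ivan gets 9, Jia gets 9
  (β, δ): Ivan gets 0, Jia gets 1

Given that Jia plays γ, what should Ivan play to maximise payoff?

Against γ, Ivan earns 9 from α and 9 from β.
So either strategy is a best response.

either — both α and β are best responses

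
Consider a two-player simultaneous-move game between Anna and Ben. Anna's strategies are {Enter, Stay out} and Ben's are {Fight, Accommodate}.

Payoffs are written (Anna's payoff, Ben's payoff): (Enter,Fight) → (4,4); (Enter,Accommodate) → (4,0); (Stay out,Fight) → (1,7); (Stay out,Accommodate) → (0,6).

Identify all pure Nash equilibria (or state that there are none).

(Enter, Fight): Anna gets 4 ≥ 1 from Stay out, and Ben gets 4 ≥ 0 from Accommodate — Nash equilibrium.
(Enter, Accommodate): Ben prefers Fight (4 > 0) — not an equilibrium.
(Stay out, Fight): Anna prefers Enter (4 > 1) — not an equilibrium.
(Stay out, Accommodate): Anna prefers Enter (4 > 0); Ben prefers Fight (7 > 6) — not an equilibrium.

(Enter, Fight)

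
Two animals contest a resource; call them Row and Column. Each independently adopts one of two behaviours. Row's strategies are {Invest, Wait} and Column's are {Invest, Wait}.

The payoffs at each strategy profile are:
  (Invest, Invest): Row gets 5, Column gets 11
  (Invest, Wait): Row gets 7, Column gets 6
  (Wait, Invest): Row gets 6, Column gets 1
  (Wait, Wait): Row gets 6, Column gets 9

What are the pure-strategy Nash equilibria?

(Invest, Invest): Row prefers Wait (6 > 5) — not an equilibrium.
(Invest, Wait): Column prefers Invest (11 > 6) — not an equilibrium.
(Wait, Invest): Column prefers Wait (9 > 1) — not an equilibrium.
(Wait, Wait): Row prefers Invest (7 > 6) — not an equilibrium.

none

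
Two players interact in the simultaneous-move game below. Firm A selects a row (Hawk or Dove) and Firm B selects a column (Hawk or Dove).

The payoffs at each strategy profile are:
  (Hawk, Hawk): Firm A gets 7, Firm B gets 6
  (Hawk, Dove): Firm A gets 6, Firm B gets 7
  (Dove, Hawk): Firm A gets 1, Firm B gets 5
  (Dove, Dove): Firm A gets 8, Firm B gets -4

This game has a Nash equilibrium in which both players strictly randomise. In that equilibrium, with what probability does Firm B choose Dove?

Let y be the probability that Firm B plays Hawk. In a completely mixed equilibrium, Firm A must be indifferent between Hawk and Dove.
Firm A's expected payoff from Hawk is 7y + 6(1−y); from Dove it is y + 8(1−y).
Setting these equal: y + 6 = −7y + 8, so y = 1/4.
Therefore Firm B plays Dove with probability 1 − 1/4 = 3/4.

3/4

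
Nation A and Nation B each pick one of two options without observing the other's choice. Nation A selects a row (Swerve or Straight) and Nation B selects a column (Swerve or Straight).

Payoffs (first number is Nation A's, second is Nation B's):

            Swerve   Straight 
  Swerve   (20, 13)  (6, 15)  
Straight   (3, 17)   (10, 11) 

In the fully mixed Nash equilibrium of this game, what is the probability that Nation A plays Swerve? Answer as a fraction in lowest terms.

Let r be the probability that Nation A plays Swerve. In a completely mixed equilibrium, Nation B must be indifferent between Swerve and Straight.
Nation B's expected payoff from Swerve is 13r + 17(1−r); from Straight it is 15r + 11(1−r).
Setting these equal: −4r + 17 = 4r + 11, so r = 3/4.

3/4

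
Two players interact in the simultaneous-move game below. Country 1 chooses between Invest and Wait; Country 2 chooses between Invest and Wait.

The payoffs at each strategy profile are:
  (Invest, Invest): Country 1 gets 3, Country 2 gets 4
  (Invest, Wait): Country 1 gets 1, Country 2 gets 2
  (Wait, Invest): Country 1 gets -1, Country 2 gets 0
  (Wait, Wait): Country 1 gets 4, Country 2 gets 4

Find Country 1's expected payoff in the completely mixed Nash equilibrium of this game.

First find q, the probability Country 2 plays Invest, from Country 1's indifference between Invest and Wait: 3q + (1−q) = −q + 4(1−q), giving q = 3/7.
Since Country 1 is indifferent in equilibrium, Country 1's expected payoff equals the payoff from either row against (3/7, 4/7). Using Invest: 3(3/7) + (4/7) = 13/7.

13/7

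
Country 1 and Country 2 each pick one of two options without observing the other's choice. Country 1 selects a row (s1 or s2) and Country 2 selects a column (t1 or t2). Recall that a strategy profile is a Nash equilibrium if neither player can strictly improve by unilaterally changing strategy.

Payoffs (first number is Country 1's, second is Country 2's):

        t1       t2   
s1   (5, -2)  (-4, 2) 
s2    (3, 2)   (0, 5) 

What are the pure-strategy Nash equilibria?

(s2, t2)

(s1, t1): Country 2 prefers t2 (2 > -2) — not an equilibrium.
(s1, t2): Country 1 prefers s2 (0 > -4) — not an equilibrium.
(s2, t1): Country 1 prefers s1 (5 > 3); Country 2 prefers t2 (5 > 2) — not an equilibrium.
(s2, t2): Country 1 gets 0 ≥ -4 from s1, and Country 2 gets 5 ≥ 2 from t1 — Nash equilibrium.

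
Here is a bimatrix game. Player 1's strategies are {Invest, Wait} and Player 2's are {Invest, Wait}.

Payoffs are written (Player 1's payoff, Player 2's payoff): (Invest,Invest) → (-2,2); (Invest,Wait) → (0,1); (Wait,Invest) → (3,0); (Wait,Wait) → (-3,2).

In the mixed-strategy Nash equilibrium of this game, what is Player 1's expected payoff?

First find y, the probability Player 2 plays Invest, from Player 1's indifference between Invest and Wait: −2y = 3y − 3(1−y), giving y = 3/8.
Since Player 1 is indifferent in equilibrium, Player 1's expected payoff equals the payoff from either row against (3/8, 5/8). Using Invest: −2(3/8) = -3/4.

-3/4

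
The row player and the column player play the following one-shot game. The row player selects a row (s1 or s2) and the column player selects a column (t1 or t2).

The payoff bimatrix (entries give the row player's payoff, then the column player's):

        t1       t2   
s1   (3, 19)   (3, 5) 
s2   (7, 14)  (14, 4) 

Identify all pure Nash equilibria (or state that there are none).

(s1, t1): the row player prefers s2 (7 > 3) — not an equilibrium.
(s1, t2): the row player prefers s2 (14 > 3); the column player prefers t1 (19 > 5) — not an equilibrium.
(s2, t1): the row player gets 7 ≥ 3 from s1, and the column player gets 14 ≥ 4 from t2 — Nash equilibrium.
(s2, t2): the column player prefers t1 (14 > 4) — not an equilibrium.

(s2, t1)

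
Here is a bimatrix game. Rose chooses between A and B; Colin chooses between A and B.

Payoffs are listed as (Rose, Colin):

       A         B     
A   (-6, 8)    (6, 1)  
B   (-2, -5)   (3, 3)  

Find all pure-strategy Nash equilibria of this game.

none

(A, A): Rose prefers B (-2 > -6) — not an equilibrium.
(A, B): Colin prefers A (8 > 1) — not an equilibrium.
(B, A): Colin prefers B (3 > -5) — not an equilibrium.
(B, B): Rose prefers A (6 > 3) — not an equilibrium.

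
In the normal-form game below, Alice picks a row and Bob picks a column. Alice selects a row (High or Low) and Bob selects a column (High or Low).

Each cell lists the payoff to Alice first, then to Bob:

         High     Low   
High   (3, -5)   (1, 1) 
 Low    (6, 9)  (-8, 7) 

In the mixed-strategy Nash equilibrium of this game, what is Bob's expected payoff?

11/2

First find x, the probability Alice plays High, from Bob's indifference between High and Low: −5x + 9(1−x) = x + 7(1−x), giving x = 1/4.
Since Bob is indifferent in equilibrium, Bob's expected payoff equals the payoff from either column against (1/4, 3/4). Using High: −5(1/4) + 9(3/4) = 11/2.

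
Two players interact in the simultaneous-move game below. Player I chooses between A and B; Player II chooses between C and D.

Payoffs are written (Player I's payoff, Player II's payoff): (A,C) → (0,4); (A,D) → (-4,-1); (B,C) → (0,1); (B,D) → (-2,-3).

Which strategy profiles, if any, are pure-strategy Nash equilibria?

(A, C) and (B, C)

(A, C): Player I gets 0 ≥ 0 from B, and Player II gets 4 ≥ -1 from D — Nash equilibrium.
(A, D): Player I prefers B (-2 > -4); Player II prefers C (4 > -1) — not an equilibrium.
(B, C): Player I gets 0 ≥ 0 from A, and Player II gets 1 ≥ -3 from D — Nash equilibrium.
(B, D): Player II prefers C (1 > -3) — not an equilibrium.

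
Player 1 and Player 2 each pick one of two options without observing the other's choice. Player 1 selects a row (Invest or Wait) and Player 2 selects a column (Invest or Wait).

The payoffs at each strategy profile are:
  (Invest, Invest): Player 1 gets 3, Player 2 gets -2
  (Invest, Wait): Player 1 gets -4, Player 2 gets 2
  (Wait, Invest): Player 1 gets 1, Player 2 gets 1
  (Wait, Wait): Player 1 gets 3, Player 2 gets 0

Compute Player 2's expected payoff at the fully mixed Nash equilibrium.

2/5

First find x, the probability Player 1 plays Invest, from Player 2's indifference between Invest and Wait: −2x + (1−x) = 2x, giving x = 1/5.
Since Player 2 is indifferent in equilibrium, Player 2's expected payoff equals the payoff from either column against (1/5, 4/5). Using Invest: −2(1/5) + (4/5) = 2/5.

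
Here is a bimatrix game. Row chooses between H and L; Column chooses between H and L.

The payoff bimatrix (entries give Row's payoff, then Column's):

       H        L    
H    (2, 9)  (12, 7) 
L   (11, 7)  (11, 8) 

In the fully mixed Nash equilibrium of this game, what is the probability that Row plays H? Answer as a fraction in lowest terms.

1/3

Let r be the probability that Row plays H. In a completely mixed equilibrium, Column must be indifferent between H and L.
Column's expected payoff from H is 9r + 7(1−r); from L it is 7r + 8(1−r).
Setting these equal: 2r + 7 = −r + 8, so r = 1/3.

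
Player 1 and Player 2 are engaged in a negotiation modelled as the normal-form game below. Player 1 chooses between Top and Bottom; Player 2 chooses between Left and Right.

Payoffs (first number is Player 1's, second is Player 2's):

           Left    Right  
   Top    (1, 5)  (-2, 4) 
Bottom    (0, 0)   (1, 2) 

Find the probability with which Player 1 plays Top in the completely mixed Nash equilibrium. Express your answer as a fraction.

2/3

Let p be the probability that Player 1 plays Top. In a completely mixed equilibrium, Player 2 must be indifferent between Left and Right.
Player 2's expected payoff from Left is 5p; from Right it is 4p + 2(1−p).
Setting these equal: 5p = 2p + 2, so p = 2/3.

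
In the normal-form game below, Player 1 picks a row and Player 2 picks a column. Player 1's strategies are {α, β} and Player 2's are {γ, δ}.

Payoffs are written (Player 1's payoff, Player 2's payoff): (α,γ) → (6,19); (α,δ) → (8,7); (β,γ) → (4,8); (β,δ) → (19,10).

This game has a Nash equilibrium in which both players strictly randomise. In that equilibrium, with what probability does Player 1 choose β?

6/7

Let p be the probability that Player 1 plays α. In a completely mixed equilibrium, Player 2 must be indifferent between γ and δ.
Player 2's expected payoff from γ is 19p + 8(1−p); from δ it is 7p + 10(1−p).
Setting these equal: 11p + 8 = −3p + 10, so p = 1/7.
Therefore Player 1 plays β with probability 1 − 1/7 = 6/7.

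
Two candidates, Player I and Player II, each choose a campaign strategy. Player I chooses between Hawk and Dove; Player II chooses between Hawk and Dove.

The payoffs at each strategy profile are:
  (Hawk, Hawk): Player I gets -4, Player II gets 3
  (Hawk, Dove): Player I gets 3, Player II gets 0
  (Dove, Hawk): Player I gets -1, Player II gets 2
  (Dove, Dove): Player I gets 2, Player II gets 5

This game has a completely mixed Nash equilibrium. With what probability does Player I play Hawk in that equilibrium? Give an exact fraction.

Let r be the probability that Player I plays Hawk. In a completely mixed equilibrium, Player II must be indifferent between Hawk and Dove.
Player II's expected payoff from Hawk is 3r + 2(1−r); from Dove it is 5(1−r).
Setting these equal: r + 2 = −5r + 5, so r = 1/2.

1/2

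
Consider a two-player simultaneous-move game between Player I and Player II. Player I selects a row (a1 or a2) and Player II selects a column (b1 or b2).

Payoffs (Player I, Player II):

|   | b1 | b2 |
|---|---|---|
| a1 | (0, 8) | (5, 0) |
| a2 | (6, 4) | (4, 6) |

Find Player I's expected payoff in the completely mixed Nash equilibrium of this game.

30/7

First find y, the probability Player II plays b1, from Player I's indifference between a1 and a2: 5(1−y) = 6y + 4(1−y), giving y = 1/7.
Since Player I is indifferent in equilibrium, Player I's expected payoff equals the payoff from either row against (1/7, 6/7). Using a1: 5(6/7) = 30/7.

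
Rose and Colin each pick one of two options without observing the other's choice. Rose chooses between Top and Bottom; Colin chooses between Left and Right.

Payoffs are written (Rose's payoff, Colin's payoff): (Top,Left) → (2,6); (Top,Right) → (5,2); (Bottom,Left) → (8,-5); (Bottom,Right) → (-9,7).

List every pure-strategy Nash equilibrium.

none

(Top, Left): Rose prefers Bottom (8 > 2) — not an equilibrium.
(Top, Right): Colin prefers Left (6 > 2) — not an equilibrium.
(Bottom, Left): Colin prefers Right (7 > -5) — not an equilibrium.
(Bottom, Right): Rose prefers Top (5 > -9) — not an equilibrium.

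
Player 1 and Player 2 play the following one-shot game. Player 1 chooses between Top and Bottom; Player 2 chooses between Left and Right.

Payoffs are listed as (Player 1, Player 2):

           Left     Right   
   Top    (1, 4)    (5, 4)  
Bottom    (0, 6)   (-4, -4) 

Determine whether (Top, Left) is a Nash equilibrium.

Yes

At (Top, Left), Player 1 earns 1; switching to Bottom would give 0, so Player 1 has no profitable deviation.
Player 2 earns 4; switching to Right would give 4, so Player 2 has no profitable deviation.
Neither player can gain by a unilateral deviation, so this profile is a Nash equilibrium.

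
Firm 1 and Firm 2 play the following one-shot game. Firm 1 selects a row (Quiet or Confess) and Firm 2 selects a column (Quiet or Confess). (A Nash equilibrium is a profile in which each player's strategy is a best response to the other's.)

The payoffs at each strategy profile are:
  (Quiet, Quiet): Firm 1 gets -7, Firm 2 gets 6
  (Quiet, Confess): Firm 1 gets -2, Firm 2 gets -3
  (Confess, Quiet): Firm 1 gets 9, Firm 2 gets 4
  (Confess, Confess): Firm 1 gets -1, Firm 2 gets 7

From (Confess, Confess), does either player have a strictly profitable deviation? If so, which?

Firm 1 at (Confess, Confess) earns -1; deviating to Quiet yields -2 — not better.
Firm 2 earns 7; deviating to Quiet yields 4 — not better.
Neither player can strictly improve; the profile is a Nash equilibrium.

Neither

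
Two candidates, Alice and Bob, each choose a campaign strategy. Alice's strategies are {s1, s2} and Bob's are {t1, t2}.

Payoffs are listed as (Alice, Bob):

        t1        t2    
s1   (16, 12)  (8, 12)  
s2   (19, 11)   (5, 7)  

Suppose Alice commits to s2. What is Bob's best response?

t1

Against s2, Bob earns 11 from t1 and 7 from t2.
So t1 is the best response.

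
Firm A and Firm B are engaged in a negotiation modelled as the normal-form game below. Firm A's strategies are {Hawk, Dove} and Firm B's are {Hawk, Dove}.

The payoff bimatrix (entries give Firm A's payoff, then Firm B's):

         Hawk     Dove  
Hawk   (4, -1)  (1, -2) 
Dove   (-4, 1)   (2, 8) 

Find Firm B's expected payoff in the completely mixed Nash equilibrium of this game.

First find p, the probability Firm A plays Hawk, from Firm B's indifference between Hawk and Dove: −p + (1−p) = −2p + 8(1−p), giving p = 7/8.
Since Firm B is indifferent in equilibrium, Firm B's expected payoff equals the payoff from either column against (7/8, 1/8). Using Hawk: −(7/8) + (1/8) = -3/4.

-3/4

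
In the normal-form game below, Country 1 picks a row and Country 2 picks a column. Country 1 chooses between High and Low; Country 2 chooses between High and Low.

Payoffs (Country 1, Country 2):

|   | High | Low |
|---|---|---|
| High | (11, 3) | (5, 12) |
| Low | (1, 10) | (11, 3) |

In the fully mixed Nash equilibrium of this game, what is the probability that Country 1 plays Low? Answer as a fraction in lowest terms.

9/16

Let p be the probability that Country 1 plays High. In a completely mixed equilibrium, Country 2 must be indifferent between High and Low.
Country 2's expected payoff from High is 3p + 10(1−p); from Low it is 12p + 3(1−p).
Setting these equal: −7p + 10 = 9p + 3, so p = 7/16.
Therefore Country 1 plays Low with probability 1 − 7/16 = 9/16.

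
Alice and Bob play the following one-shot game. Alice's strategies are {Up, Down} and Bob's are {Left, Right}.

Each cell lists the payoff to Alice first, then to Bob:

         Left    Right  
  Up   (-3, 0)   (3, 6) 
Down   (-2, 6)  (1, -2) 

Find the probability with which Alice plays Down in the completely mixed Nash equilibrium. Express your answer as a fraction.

Let p be the probability that Alice plays Up. In a completely mixed equilibrium, Bob must be indifferent between Left and Right.
Bob's expected payoff from Left is 6(1−p); from Right it is 6p − 2(1−p).
Setting these equal: −6p + 6 = 8p − 2, so p = 4/7.
Therefore Alice plays Down with probability 1 − 4/7 = 3/7.

3/7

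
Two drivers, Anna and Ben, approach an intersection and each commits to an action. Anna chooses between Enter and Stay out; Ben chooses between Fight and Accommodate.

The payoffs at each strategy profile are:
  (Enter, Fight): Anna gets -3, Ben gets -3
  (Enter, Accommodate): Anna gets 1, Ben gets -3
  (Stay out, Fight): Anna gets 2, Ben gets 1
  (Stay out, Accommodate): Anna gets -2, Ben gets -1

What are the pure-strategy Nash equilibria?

(Enter, Fight): Anna prefers Stay out (2 > -3) — not an equilibrium.
(Enter, Accommodate): Anna gets 1 ≥ -2 from Stay out, and Ben gets -3 ≥ -3 from Fight — Nash equilibrium.
(Stay out, Fight): Anna gets 2 ≥ -3 from Enter, and Ben gets 1 ≥ -1 from Accommodate — Nash equilibrium.
(Stay out, Accommodate): Anna prefers Enter (1 > -2); Ben prefers Fight (1 > -1) — not an equilibrium.

(Enter, Accommodate) and (Stay out, Fight)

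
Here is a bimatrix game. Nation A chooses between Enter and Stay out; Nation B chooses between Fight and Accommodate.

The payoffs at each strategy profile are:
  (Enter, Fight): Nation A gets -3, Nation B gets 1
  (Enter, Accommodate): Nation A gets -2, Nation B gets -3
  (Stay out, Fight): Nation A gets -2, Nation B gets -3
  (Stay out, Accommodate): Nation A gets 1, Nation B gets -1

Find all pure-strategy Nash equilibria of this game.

(Enter, Fight): Nation A prefers Stay out (-2 > -3) — not an equilibrium.
(Enter, Accommodate): Nation A prefers Stay out (1 > -2); Nation B prefers Fight (1 > -3) — not an equilibrium.
(Stay out, Fight): Nation B prefers Accommodate (-1 > -3) — not an equilibrium.
(Stay out, Accommodate): Nation A gets 1 ≥ -2 from Enter, and Nation B gets -1 ≥ -3 from Fight — Nash equilibrium.

(Stay out, Accommodate)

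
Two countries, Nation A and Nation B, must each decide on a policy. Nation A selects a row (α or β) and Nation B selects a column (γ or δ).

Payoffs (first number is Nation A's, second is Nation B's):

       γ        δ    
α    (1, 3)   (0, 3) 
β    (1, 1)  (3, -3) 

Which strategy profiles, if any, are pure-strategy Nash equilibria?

(α, γ) and (β, γ)

(α, γ): Nation A gets 1 ≥ 1 from β, and Nation B gets 3 ≥ 3 from δ — Nash equilibrium.
(α, δ): Nation A prefers β (3 > 0) — not an equilibrium.
(β, γ): Nation A gets 1 ≥ 1 from α, and Nation B gets 1 ≥ -3 from δ — Nash equilibrium.
(β, δ): Nation B prefers γ (1 > -3) — not an equilibrium.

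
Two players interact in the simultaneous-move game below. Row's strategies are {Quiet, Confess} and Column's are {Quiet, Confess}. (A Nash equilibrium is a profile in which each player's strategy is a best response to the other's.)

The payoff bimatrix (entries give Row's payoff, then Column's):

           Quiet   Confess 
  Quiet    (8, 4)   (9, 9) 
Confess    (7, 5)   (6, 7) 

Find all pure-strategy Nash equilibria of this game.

(Quiet, Quiet): Column prefers Confess (9 > 4) — not an equilibrium.
(Quiet, Confess): Row gets 9 ≥ 6 from Confess, and Column gets 9 ≥ 4 from Quiet — Nash equilibrium.
(Confess, Quiet): Row prefers Quiet (8 > 7); Column prefers Confess (7 > 5) — not an equilibrium.
(Confess, Confess): Row prefers Quiet (9 > 6) — not an equilibrium.

(Quiet, Confess)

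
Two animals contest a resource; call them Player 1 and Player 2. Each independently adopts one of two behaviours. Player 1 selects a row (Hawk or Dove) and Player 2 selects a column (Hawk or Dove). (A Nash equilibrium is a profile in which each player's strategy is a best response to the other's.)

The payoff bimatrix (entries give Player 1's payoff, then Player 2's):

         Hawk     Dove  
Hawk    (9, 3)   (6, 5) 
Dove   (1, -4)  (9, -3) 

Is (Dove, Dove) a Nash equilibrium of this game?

At (Dove, Dove), Player 1 earns 9; switching to Hawk would give 6, so Player 1 has no profitable deviation.
Player 2 earns -3; switching to Hawk would give -4, so Player 2 has no profitable deviation.
Neither player can gain by a unilateral deviation, so this profile is a Nash equilibrium.

Yes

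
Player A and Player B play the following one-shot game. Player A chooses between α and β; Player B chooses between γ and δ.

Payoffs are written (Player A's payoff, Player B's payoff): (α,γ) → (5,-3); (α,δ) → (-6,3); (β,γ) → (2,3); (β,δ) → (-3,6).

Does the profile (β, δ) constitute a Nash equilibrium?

Yes

At (β, δ), Player A earns -3; switching to α would give -6, so Player A has no profitable deviation.
Player B earns 6; switching to γ would give 3, so Player B has no profitable deviation.
Neither player can gain by a unilateral deviation, so this profile is a Nash equilibrium.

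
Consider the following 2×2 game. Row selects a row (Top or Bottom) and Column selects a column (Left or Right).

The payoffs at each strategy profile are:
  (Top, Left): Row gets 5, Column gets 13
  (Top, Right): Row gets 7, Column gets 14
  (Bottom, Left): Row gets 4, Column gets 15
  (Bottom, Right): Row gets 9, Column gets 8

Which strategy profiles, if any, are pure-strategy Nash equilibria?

(Top, Left): Column prefers Right (14 > 13) — not an equilibrium.
(Top, Right): Row prefers Bottom (9 > 7) — not an equilibrium.
(Bottom, Left): Row prefers Top (5 > 4) — not an equilibrium.
(Bottom, Right): Column prefers Left (15 > 8) — not an equilibrium.

none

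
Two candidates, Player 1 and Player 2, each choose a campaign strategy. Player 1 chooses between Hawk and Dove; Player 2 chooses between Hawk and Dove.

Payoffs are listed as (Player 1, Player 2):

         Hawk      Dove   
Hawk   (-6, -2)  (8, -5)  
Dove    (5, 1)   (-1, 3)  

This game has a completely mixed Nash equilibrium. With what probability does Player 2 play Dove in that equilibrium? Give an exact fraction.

Let q be the probability that Player 2 plays Hawk. In a completely mixed equilibrium, Player 1 must be indifferent between Hawk and Dove.
Player 1's expected payoff from Hawk is −6q + 8(1−q); from Dove it is 5q − (1−q).
Setting these equal: −14q + 8 = 6q − 1, so q = 9/20.
Therefore Player 2 plays Dove with probability 1 − 9/20 = 11/20.

11/20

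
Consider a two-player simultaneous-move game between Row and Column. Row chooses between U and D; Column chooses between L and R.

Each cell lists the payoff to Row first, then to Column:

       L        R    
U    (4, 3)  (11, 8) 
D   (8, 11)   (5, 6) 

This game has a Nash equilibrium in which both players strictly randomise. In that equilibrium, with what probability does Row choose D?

1/2

Let r be the probability that Row plays U. In a completely mixed equilibrium, Column must be indifferent between L and R.
Column's expected payoff from L is 3r + 11(1−r); from R it is 8r + 6(1−r).
Setting these equal: −8r + 11 = 2r + 6, so r = 1/2.
Therefore Row plays D with probability 1 − 1/2 = 1/2.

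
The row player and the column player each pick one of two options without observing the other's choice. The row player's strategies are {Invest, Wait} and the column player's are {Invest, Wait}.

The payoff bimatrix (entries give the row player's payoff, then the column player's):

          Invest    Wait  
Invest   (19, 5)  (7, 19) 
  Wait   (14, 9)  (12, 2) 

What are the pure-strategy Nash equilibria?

none

(Invest, Invest): the column player prefers Wait (19 > 5) — not an equilibrium.
(Invest, Wait): the row player prefers Wait (12 > 7) — not an equilibrium.
(Wait, Invest): the row player prefers Invest (19 > 14) — not an equilibrium.
(Wait, Wait): the column player prefers Invest (9 > 2) — not an equilibrium.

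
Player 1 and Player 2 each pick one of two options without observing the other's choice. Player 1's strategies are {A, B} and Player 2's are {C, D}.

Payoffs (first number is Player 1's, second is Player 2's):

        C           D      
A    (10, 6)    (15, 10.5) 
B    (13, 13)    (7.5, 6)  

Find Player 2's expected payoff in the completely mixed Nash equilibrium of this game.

First find x, the probability Player 1 plays A, from Player 2's indifference between C and D: 6x + 13(1−x) = 10.5x + 6(1−x), giving x = 14/23.
Since Player 2 is indifferent in equilibrium, Player 2's expected payoff equals the payoff from either column against (14/23, 9/23). Using C: 6(14/23) + 13(9/23) = 201/23.

201/23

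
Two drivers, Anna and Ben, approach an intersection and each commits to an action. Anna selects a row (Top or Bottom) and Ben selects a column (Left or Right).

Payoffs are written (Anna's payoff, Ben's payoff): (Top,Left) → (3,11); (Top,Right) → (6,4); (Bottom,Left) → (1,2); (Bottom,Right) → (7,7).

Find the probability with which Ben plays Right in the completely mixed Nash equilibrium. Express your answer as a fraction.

Let y be the probability that Ben plays Left. In a completely mixed equilibrium, Anna must be indifferent between Top and Bottom.
Anna's expected payoff from Top is 3y + 6(1−y); from Bottom it is y + 7(1−y).
Setting these equal: −3y + 6 = −6y + 7, so y = 1/3.
Therefore Ben plays Right with probability 1 − 1/3 = 2/3.

2/3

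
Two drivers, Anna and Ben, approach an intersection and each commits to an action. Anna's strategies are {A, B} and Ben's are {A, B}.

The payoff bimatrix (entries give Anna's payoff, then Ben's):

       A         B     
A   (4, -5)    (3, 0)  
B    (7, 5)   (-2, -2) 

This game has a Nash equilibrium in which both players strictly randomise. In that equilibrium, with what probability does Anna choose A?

7/12

Let x be the probability that Anna plays A. In a completely mixed equilibrium, Ben must be indifferent between A and B.
Ben's expected payoff from A is −5x + 5(1−x); from B it is −2(1−x).
Setting these equal: −10x + 5 = 2x − 2, so x = 7/12.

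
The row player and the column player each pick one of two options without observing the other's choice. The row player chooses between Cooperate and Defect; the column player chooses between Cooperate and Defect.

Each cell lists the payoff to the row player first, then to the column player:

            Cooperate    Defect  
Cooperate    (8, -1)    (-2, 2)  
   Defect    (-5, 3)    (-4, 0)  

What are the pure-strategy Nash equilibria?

(Cooperate, Cooperate): the column player prefers Defect (2 > -1) — not an equilibrium.
(Cooperate, Defect): the row player gets -2 ≥ -4 from Defect, and the column player gets 2 ≥ -1 from Cooperate — Nash equilibrium.
(Defect, Cooperate): the row player prefers Cooperate (8 > -5) — not an equilibrium.
(Defect, Defect): the row player prefers Cooperate (-2 > -4); the column player prefers Cooperate (3 > 0) — not an equilibrium.

(Cooperate, Defect)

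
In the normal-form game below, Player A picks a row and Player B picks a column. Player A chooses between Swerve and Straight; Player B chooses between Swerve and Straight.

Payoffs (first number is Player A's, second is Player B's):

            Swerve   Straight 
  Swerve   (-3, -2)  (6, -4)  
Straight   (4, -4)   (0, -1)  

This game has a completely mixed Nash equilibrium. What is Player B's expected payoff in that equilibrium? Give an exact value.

First find p, the probability Player A plays Swerve, from Player B's indifference between Swerve and Straight: −2p − 4(1−p) = −4p − (1−p), giving p = 3/5.
Since Player B is indifferent in equilibrium, Player B's expected payoff equals the payoff from either column against (3/5, 2/5). Using Swerve: −2(3/5) − 4(2/5) = -14/5.

-14/5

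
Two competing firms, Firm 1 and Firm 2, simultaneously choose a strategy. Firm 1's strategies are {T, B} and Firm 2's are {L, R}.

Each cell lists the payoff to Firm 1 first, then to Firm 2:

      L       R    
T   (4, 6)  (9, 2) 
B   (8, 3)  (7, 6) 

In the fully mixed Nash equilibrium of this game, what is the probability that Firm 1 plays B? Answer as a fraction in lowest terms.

Let r be the probability that Firm 1 plays T. In a completely mixed equilibrium, Firm 2 must be indifferent between L and R.
Firm 2's expected payoff from L is 6r + 3(1−r); from R it is 2r + 6(1−r).
Setting these equal: 3r + 3 = −4r + 6, so r = 3/7.
Therefore Firm 1 plays B with probability 1 − 3/7 = 4/7.

4/7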